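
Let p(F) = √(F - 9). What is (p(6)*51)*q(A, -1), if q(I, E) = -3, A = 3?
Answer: -153*I*√3 ≈ -265.0*I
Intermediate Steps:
p(F) = √(-9 + F)
(p(6)*51)*q(A, -1) = (√(-9 + 6)*51)*(-3) = (√(-3)*51)*(-3) = ((I*√3)*51)*(-3) = (51*I*√3)*(-3) = -153*I*√3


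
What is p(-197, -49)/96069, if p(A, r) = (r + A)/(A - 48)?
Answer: 82/7845635 ≈ 1.0452e-5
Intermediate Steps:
p(A, r) = (A + r)/(-48 + A)
p(-197, -49)/96069 = ((-197 - 49)/(-48 - 197))/96069 = (-246/(-245))*(1/96069) = -1/245*(-246)*(1/96069) = (246/245)*(1/96069) = 82/7845635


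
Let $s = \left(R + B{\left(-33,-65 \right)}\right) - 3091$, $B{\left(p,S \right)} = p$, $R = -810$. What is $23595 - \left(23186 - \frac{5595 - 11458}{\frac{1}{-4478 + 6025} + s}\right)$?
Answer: $\frac{2498201934}{6085897} \approx 410.49$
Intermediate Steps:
$s = -3934$ ($s = \left(-810 - 33\right) - 3091 = -843 - 3091 = -3934$)
$23595 - \left(23186 - \frac{5595 - 11458}{\frac{1}{-4478 + 6025} + s}\right) = 23595 - \left(23186 - \frac{5595 - 11458}{\frac{1}{-4478 + 6025} - 3934}\right) = 23595 - \left(23186 + \frac{5863}{\frac{1}{1547} - 3934}\right) = 23595 - \left(23186 + \frac{5863}{- \frac{6085897}{1547}}\right) = 23595 - \frac{141098537781}{6085897} = \frac{2498201934}{6085897}$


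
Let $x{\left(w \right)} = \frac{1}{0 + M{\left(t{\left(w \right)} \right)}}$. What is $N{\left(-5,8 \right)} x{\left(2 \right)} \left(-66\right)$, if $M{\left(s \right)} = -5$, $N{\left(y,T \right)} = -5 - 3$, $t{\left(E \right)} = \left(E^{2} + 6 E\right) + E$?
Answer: $- \frac{528}{5} \approx -105.6$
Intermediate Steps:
$t{\left(E \right)} = E^{2} + 7 E$
$N{\left(y,T \right)} = -8$
$x{\left(w \right)} = - \frac{1}{5}$ ($x{\left(w \right)} = \frac{1}{0 - 5} = \frac{1}{-5} = - \frac{1}{5}$)
$N{\left(-5,8 \right)} x{\left(2 \right)} \left(-66\right) = \left(-8\right) \left(- \frac{1}{5}\right) \left(-66\right) = \frac{8}{5} \left(-66\right) = - \frac{528}{5}$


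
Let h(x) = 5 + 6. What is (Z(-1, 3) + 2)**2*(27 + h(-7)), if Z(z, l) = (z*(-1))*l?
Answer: 950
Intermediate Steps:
h(x) = 11
Z(z, l) = -l*z (Z(z, l) = (-z)*l = -l*z)
(Z(-1, 3) + 2)**2*(27 + h(-7)) = (-1*3*(-1) + 2)**2*(27 + 11) = (3 + 2)**2*38 = 5**2*38 = 25*38 = 950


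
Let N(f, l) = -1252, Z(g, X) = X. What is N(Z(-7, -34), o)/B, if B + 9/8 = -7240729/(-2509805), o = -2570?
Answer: -1323063520/1859873 ≈ -711.37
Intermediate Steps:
B = 1859873/1056760 (B = -9/8 - 7240729/(-2509805) = -9/8 - 7240729*(-1/2509805) = -9/8 + 381091/132095 = 1859873/1056760 ≈ 1.7600)
N(Z(-7, -34), o)/B = -1252/1859873/1056760 = -1252*1056760/1859873 = -1323063520/1859873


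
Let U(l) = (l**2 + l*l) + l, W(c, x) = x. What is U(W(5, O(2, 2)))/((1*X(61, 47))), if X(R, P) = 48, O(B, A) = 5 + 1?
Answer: 13/8 ≈ 1.6250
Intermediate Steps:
O(B, A) = 6
U(l) = l + 2*l**2 (U(l) = (l**2 + l**2) + l = 2*l**2 + l = l + 2*l**2)
U(W(5, O(2, 2)))/((1*X(61, 47))) = (6*(1 + 2*6))/((1*48)) = (6*(1 + 12))/48 = (6*13)*(1/48) = 78*(1/48) = 13/8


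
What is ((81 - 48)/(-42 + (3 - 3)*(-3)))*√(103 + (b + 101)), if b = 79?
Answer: -11*√283/14 ≈ -13.218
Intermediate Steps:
((81 - 48)/(-42 + (3 - 3)*(-3)))*√(103 + (b + 101)) = ((81 - 48)/(-42 + (3 - 3)*(-3)))*√(103 + (79 + 101)) = (33/(-42 + 0*(-3)))*√(103 + 180) = (33/(-42 + 0))*√283 = (33/(-42))*√283 = (33*(-1/42))*√283 = -11*√283/14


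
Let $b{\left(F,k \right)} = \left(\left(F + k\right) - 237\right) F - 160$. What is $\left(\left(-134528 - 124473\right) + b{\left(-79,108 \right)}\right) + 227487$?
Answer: $-15242$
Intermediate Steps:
$b{\left(F,k \right)} = -160 + F \left(-237 + F + k\right)$ ($b{\left(F,k \right)} = \left(-237 + F + k\right) F - 160 = F \left(-237 + F + k\right) - 160 = -160 + F \left(-237 + F + k\right)$)
$\left(\left(-134528 - 124473\right) + b{\left(-79,108 \right)}\right) + 227487 = \left(\left(-134528 - 124473\right) - \left(-10031 - 6241\right)\right) + 227487 = \left(-259001 + \left(-160 + 6241 + 18723 - 8532\right)\right) + 227487 = \left(-259001 + 16272\right) + 227487 = -242729 + 227487 = -15242$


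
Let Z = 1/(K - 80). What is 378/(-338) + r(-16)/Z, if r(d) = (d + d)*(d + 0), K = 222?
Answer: 12286787/169 ≈ 72703.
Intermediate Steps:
r(d) = 2*d² (r(d) = (2*d)*d = 2*d²)
Z = 1/142 (Z = 1/(222 - 80) = 1/142 ≈ 0.0070423)
378/(-338) + r(-16)/Z = 378/(-338) + (2*(-16)²)/(1/142) = 378*(-1/338) + (2*256)*142 = -189/169 + 512*142 = -189/169 + 72704 = 12286787/169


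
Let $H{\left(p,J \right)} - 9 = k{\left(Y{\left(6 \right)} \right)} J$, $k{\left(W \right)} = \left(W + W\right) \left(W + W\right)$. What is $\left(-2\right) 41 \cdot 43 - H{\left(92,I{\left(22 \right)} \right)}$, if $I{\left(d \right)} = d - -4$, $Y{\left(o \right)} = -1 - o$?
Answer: $-8631$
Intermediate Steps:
$k{\left(W \right)} = 4 W^{2}$ ($k{\left(W \right)} = 2 W 2 W = 4 W^{2}$)
$I{\left(d \right)} = 4 + d$ ($I{\left(d \right)} = d + 4 = 4 + d$)
$H{\left(p,J \right)} = 9 + 196 J$ ($H{\left(p,J \right)} = 9 + 4 \left(-1 - 6\right)^{2} J = 9 + 4 \left(-7\right)^{2} J = 9 + 4 \cdot 49 J = 9 + 196 J$)
$\left(-2\right) 41 \cdot 43 - H{\left(92,I{\left(22 \right)} \right)} = \left(-2\right) 41 \cdot 43 - \left(9 + 196 \left(4 + 22\right)\right) = \left(-82\right) 43 - \left(9 + 196 \cdot 26\right) = -3526 - \left(9 + 5096\right) = -3526 - 5105 = -8631$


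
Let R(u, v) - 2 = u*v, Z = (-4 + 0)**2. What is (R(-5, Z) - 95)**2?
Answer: 29929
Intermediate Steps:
Z = 16 (Z = (-4)**2 = 16)
R(u, v) = 2 + u*v
(R(-5, Z) - 95)**2 = ((2 - 5*16) - 95)**2 = ((2 - 80) - 95)**2 = (-78 - 95)**2 = (-173)**2 = 29929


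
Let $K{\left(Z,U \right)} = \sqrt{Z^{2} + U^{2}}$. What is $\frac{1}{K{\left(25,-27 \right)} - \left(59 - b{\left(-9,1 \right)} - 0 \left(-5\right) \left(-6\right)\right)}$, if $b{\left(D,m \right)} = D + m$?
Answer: $- \frac{67}{3135} - \frac{\sqrt{1354}}{3135} \approx -0.033109$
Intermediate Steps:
$K{\left(Z,U \right)} = \sqrt{U^{2} + Z^{2}}$
$\frac{1}{K{\left(25,-27 \right)} - \left(59 - b{\left(-9,1 \right)} - 0 \left(-5\right) \left(-6\right)\right)} = \frac{1}{\sqrt{\left(-27\right)^{2} + 25^{2}} - \left(67 - 0 \left(-5\right) \left(-6\right)\right)} = \frac{1}{\sqrt{729 + 625} + \left(\left(0 \left(-6\right) - 8\right) - 59\right)} = \frac{1}{\sqrt{1354} + \left(\left(0 - 8\right) - 59\right)} = \frac{1}{\sqrt{1354} - 67} = \frac{1}{-67 + \sqrt{1354}}$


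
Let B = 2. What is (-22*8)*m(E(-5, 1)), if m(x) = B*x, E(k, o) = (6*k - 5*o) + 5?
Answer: 10560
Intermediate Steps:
E(k, o) = 5 - 5*o + 6*k (E(k, o) = (-5*o + 6*k) + 5 = 5 - 5*o + 6*k)
m(x) = 2*x
(-22*8)*m(E(-5, 1)) = (-22*8)*(2*(5 - 5*1 + 6*(-5))) = -352*(5 - 5 - 30) = -352*(-30) = -176*(-60) = 10560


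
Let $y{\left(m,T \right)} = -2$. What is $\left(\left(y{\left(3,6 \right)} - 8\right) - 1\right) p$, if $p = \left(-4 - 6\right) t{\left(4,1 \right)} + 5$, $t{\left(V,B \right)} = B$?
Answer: $55$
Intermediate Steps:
$p = -5$ ($p = \left(-4 - 6\right) 1 + 5 = \left(-10\right) 1 + 5 = -10 + 5 = -5$)
$\left(\left(y{\left(3,6 \right)} - 8\right) - 1\right) p = \left(\left(-2 - 8\right) - 1\right) \left(-5\right) = \left(-10 - 1\right) \left(-5\right) = \left(-11\right) \left(-5\right) = 55$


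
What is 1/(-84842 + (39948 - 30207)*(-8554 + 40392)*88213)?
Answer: 1/27350362669708 ≈ 3.6563e-14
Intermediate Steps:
1/(-84842 + (39948 - 30207)*(-8554 + 40392)*88213) = (1/88213)/(-84842 + 9741*31838) = (1/88213)/(-84842 + 310133958) = (1/88213)/310049116 = (1/310049116)*(1/88213) = 1/27350362669708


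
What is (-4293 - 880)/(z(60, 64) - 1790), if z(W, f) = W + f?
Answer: 739/238 ≈ 3.1050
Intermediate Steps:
(-4293 - 880)/(z(60, 64) - 1790) = (-4293 - 880)/((60 + 64) - 1790) = -5173/(124 - 1790) = -5173/(-1666) = -5173*(-1/1666) = 739/238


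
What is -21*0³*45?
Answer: 0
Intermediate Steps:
-21*0³*45 = -21*0*45 = 0*45 = 0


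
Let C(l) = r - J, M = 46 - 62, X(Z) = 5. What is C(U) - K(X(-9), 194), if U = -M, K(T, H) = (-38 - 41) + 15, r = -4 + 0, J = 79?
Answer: -19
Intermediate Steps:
r = -4
M = -16
K(T, H) = -64 (K(T, H) = -79 + 15 = -64)
U = 16 (U = -1*(-16) = 16)
C(l) = -83 (C(l) = -4 - 1*79 = -4 - 79 = -83)
C(U) - K(X(-9), 194) = -83 - 1*(-64) = -83 + 64 = -19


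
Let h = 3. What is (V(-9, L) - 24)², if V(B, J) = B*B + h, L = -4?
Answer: 3600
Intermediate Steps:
V(B, J) = 3 + B² (V(B, J) = B*B + 3 = B² + 3 = 3 + B²)
(V(-9, L) - 24)² = ((3 + (-9)²) - 24)² = ((3 + 81) - 24)² = (84 - 24)² = 60² = 3600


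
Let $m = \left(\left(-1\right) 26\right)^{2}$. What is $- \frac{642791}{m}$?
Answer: $- \frac{642791}{676} \approx -950.87$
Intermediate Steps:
$m = 676$ ($m = \left(-26\right)^{2} = 676$)
$- \frac{642791}{m} = - \frac{642791}{676}$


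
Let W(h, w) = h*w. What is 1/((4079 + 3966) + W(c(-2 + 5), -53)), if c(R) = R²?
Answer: 1/7568 ≈ 0.00013214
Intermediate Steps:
1/((4079 + 3966) + W(c(-2 + 5), -53)) = 1/((4079 + 3966) + (-2 + 5)²*(-53)) = 1/(8045 + 3²*(-53)) = 1/(8045 + 9*(-53)) = 1/(8045 - 477) = 1/7568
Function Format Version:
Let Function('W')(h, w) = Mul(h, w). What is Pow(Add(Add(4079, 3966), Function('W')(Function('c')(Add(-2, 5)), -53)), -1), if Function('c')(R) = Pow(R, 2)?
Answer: Rational(1, 7568) ≈ 0.00013214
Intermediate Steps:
Pow(Add(Add(4079, 3966), Function('W')(Function('c')(Add(-2, 5)), -53)), -1) = Pow(Add(Add(4079, 3966), Mul(Pow(Add(-2, 5), 2), -53)), -1) = Pow(Add(8045, Mul(Pow(3, 2), -53)), -1) = Pow(Add(8045, Mul(9, -53)), -1) = Pow(Add(8045, -477), -1) = Pow(7568, -1) = Rational(1, 7568)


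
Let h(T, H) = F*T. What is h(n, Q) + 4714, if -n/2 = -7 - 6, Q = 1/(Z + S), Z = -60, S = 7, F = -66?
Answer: 2998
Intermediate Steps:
Q = -1/53 (Q = 1/(-60 + 7) = 1/(-53) = -1/53 ≈ -0.018868)
n = 26 (n = -2*(-7 - 6) = -2*(-13) = 26)
h(T, H) = -66*T
h(n, Q) + 4714 = -66*26 + 4714 = -1716 + 4714 = 2998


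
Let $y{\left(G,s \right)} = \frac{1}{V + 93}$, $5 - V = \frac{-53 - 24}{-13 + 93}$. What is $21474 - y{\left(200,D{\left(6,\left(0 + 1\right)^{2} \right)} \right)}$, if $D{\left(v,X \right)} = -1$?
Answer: $\frac{170009578}{7917} \approx 21474.0$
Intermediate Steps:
$V = \frac{477}{80}$ ($V = 5 - \frac{-53 - 24}{-13 + 93} = 5 - - \frac{77}{80} = 5 + \frac{77}{80} = \frac{477}{80} \approx 5.9625$)
$y{\left(G,s \right)} = \frac{80}{7917}$ ($y{\left(G,s \right)} = \frac{1}{\frac{477}{80} + 93} = \frac{1}{\frac{7917}{80}} = \frac{80}{7917}$)
$21474 - y{\left(200,D{\left(6,\left(0 + 1\right)^{2} \right)} \right)} = 21474 - \frac{80}{7917} = \frac{170009578}{7917}$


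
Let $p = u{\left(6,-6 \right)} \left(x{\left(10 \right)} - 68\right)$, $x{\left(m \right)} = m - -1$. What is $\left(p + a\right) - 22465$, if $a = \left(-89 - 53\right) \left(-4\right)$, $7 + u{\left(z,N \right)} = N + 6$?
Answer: $-21498$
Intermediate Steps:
$u{\left(z,N \right)} = -1 + N$ ($u{\left(z,N \right)} = -7 + \left(N + 6\right) = -7 + \left(6 + N\right) = -1 + N$)
$x{\left(m \right)} = 1 + m$ ($x{\left(m \right)} = m + 1 = 1 + m$)
$a = 568$ ($a = \left(-142\right) \left(-4\right) = 568$)
$p = 399$ ($p = \left(-1 - 6\right) \left(\left(1 + 10\right) - 68\right) = - 7 \left(11 - 68\right) = \left(-7\right) \left(-57\right) = 399$)
$\left(p + a\right) - 22465 = \left(399 + 568\right) - 22465 = 967 - 22465 = -21498$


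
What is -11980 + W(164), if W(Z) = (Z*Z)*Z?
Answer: 4398964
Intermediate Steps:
W(Z) = Z**3 (W(Z) = Z**2*Z = Z**3)
-11980 + W(164) = -11980 + 164**3 = -11980 + 4410944 = 4398964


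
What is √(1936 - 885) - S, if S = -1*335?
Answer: 335 + √1051 ≈ 367.42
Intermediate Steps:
S = -335
√(1936 - 885) - S = √(1936 - 885) - 1*(-335) = √1051 + 335 = 335 + √1051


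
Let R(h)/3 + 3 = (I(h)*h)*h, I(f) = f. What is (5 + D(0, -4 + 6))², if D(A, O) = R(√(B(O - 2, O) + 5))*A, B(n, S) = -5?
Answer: 25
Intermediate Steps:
R(h) = -9 + 3*h³ (R(h) = -9 + 3*((h*h)*h) = -9 + 3*(h²*h) = -9 + 3*h³)
D(A, O) = -9*A (D(A, O) = (-9 + 3*(√(-5 + 5))³)*A = (-9 + 3*(√0)³)*A = (-9 + 3*0³)*A = (-9 + 3*0)*A = (-9 + 0)*A = -9*A)
(5 + D(0, -4 + 6))² = (5 - 9*0)² = (5 + 0)² = 5² = 25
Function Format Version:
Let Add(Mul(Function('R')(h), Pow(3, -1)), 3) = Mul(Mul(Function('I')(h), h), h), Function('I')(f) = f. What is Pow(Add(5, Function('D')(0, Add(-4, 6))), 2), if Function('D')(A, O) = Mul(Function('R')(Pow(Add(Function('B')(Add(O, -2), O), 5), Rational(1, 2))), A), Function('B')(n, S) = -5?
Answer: 25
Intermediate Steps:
Function('R')(h) = Add(-9, Mul(3, Pow(h, 3))) (Function('R')(h) = Add(-9, Mul(3, Mul(Mul(h, h), h))) = Add(-9, Mul(3, Mul(Pow(h, 2), h))) = Add(-9, Mul(3, Pow(h, 3))))
Function('D')(A, O) = Mul(-9, A) (Function('D')(A, O) = Mul(Add(-9, Mul(3, Pow(Pow(Add(-5, 5), Rational(1, 2)), 3))), A) = Mul(Add(-9, Mul(3, Pow(Pow(0, Rational(1, 2)), 3))), A) = Mul(Add(-9, Mul(3, Pow(0, 3))), A) = Mul(Add(-9, Mul(3, 0)), A) = Mul(Add(-9, 0), A) = Mul(-9, A))
Pow(Add(5, Function('D')(0, Add(-4, 6))), 2) = Pow(Add(5, Mul(-9, 0)), 2) = Pow(Add(5, 0), 2) = Pow(5, 2) = 25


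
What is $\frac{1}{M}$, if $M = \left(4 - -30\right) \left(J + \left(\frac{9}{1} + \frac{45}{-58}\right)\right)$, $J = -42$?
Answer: $- \frac{29}{33303} \approx -0.00087079$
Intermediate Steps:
$M = - \frac{33303}{29}$ ($M = \left(4 - -30\right) \left(-42 + \left(\frac{9}{1} + \frac{45}{-58}\right)\right) = \left(4 + 30\right) \left(-42 + \left(9 \cdot 1 + 45 \left(- \frac{1}{58}\right)\right)\right) = 34 \left(-42 + \left(9 - \frac{45}{58}\right)\right) = 34 \left(-42 + \frac{477}{58}\right) = 34 \left(- \frac{1959}{58}\right) = - \frac{33303}{29} \approx -1148.4$)
$\frac{1}{M} = \frac{1}{- \frac{33303}{29}} = - \frac{29}{33303}$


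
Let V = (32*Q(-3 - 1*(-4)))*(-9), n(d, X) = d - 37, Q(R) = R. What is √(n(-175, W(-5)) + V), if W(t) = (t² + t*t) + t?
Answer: 10*I*√5 ≈ 22.361*I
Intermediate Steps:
W(t) = t + 2*t² (W(t) = (t² + t²) + t = 2*t² + t = t + 2*t²)
n(d, X) = -37 + d
V = -288 (V = (32*(-3 - 1*(-4)))*(-9) = (32*(-3 + 4))*(-9) = (32*1)*(-9) = 32*(-9) = -288)
√(n(-175, W(-5)) + V) = √((-37 - 175) - 288) = √(-212 - 288) = √(-500) = 10*I*√5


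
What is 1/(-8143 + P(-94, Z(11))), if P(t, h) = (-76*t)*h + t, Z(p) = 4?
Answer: 1/20339 ≈ 4.9167e-5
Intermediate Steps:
P(t, h) = t - 76*h*t (P(t, h) = -76*h*t + t = t - 76*h*t)
1/(-8143 + P(-94, Z(11))) = 1/(-8143 - 94*(1 - 76*4)) = 1/(-8143 - 94*(1 - 304)) = 1/(-8143 - 94*(-303)) = 1/(-8143 + 28482) = 1/20339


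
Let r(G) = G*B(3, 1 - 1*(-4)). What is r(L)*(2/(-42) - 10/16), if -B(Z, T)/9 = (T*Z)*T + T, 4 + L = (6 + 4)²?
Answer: 325440/7 ≈ 46491.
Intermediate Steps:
L = 96 (L = -4 + (6 + 4)² = -4 + 10² = -4 + 100 = 96)
B(Z, T) = -9*T - 9*Z*T² (B(Z, T) = -9*((T*Z)*T + T) = -9*(Z*T² + T) = -9*(T + Z*T²) = -9*T - 9*Z*T²)
r(G) = -720*G (r(G) = G*(-9*(1 - 1*(-4))*(1 + (1 - 1*(-4))*3)) = G*(-9*(1 + 4)*(1 + (1 + 4)*3)) = G*(-9*5*(1 + 5*3)) = G*(-9*5*(1 + 15)) = G*(-9*5*16) = G*(-720) = -720*G)
r(L)*(2/(-42) - 10/16) = (-720*96)*(2/(-42) - 10/16) = -69120*(2*(-1/42) - 10*1/16) = -69120*(-1/21 - 5/8) = -69120*(-113/168) = 325440/7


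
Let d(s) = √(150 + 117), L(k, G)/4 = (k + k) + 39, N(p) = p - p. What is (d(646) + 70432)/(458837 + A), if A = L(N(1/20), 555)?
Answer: 70432/458993 + √267/458993 ≈ 0.15348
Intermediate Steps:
N(p) = 0
L(k, G) = 156 + 8*k (L(k, G) = 4*((k + k) + 39) = 4*(2*k + 39) = 4*(39 + 2*k) = 156 + 8*k)
d(s) = √267
A = 156 (A = 156 + 8*0 = 156 + 0 = 156)
(d(646) + 70432)/(458837 + A) = (√267 + 70432)/(458837 + 156) = (70432 + √267)/458993 = (70432 + √267)*(1/458993) = 70432/458993 + √267/458993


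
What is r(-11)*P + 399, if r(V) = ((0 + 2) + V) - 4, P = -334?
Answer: 4741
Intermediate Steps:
r(V) = -2 + V (r(V) = (2 + V) - 4 = -2 + V)
r(-11)*P + 399 = (-2 - 11)*(-334) + 399 = -13*(-334) + 399 = 4342 + 399 = 4741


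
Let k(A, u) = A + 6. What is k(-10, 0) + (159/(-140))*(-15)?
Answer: 365/28 ≈ 13.036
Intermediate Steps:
k(A, u) = 6 + A
k(-10, 0) + (159/(-140))*(-15) = (6 - 10) + (159/(-140))*(-15) = -4 + (159*(-1/140))*(-15) = -4 - 159/140*(-15) = -4 + 477/28 = 365/28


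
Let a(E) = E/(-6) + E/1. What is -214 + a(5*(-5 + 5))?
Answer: -214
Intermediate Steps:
a(E) = 5*E/6 (a(E) = E*(-1/6) + E*1 = -E/6 + E = 5*E/6)
-214 + a(5*(-5 + 5)) = -214 + 5*(5*(-5 + 5))/6 = -214 + 5*(5*0)/6 = -214 + (5/6)*0 = -214 + 0 = -214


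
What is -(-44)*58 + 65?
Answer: 2617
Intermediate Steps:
-(-44)*58 + 65 = -44*(-58) + 65 = 2552 + 65 = 2617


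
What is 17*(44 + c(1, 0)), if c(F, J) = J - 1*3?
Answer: 697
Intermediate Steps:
c(F, J) = -3 + J (c(F, J) = J - 3 = -3 + J)
17*(44 + c(1, 0)) = 17*(44 + (-3 + 0)) = 17*(44 - 3) = 17*41 = 697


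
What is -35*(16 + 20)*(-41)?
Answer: 51660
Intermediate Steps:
-35*(16 + 20)*(-41) = -35*36*(-41) = -1260*(-41) = 51660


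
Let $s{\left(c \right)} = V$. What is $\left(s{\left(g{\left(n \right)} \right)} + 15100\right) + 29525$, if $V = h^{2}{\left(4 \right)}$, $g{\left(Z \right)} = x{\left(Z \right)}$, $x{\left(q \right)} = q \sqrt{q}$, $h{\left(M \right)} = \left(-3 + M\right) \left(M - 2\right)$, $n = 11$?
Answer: $44629$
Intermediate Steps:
$h{\left(M \right)} = \left(-3 + M\right) \left(-2 + M\right)$
$x{\left(q \right)} = q^{\frac{3}{2}}$
$g{\left(Z \right)} = Z^{\frac{3}{2}}$
$V = 4$ ($V = \left(6 + 4^{2} - 20\right)^{2} = \left(6 + 16 - 20\right)^{2} = 2^{2} = 4$)
$s{\left(c \right)} = 4$
$\left(s{\left(g{\left(n \right)} \right)} + 15100\right) + 29525 = \left(4 + 15100\right) + 29525 = 15104 + 29525 = 44629$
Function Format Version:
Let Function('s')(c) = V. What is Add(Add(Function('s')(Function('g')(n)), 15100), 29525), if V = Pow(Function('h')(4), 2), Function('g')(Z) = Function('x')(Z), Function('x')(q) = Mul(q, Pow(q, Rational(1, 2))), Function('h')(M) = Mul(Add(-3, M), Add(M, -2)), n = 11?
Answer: 44629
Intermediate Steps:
Function('h')(M) = Mul(Add(-3, M), Add(-2, M))
Function('x')(q) = Pow(q, Rational(3, 2))
Function('g')(Z) = Pow(Z, Rational(3, 2))
V = 4 (V = Pow(Add(6, Pow(4, 2), Mul(-5, 4)), 2) = Pow(Add(6, 16, -20), 2) = Pow(2, 2) = 4)
Function('s')(c) = 4
Add(Add(Function('s')(Function('g')(n)), 15100), 29525) = Add(Add(4, 15100), 29525) = Add(15104, 29525) = 44629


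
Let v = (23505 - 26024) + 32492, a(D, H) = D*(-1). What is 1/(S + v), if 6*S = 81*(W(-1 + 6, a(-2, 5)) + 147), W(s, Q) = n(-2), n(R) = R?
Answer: 2/63861 ≈ 3.1318e-5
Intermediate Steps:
a(D, H) = -D
W(s, Q) = -2
S = 3915/2 (S = (81*(-2 + 147))/6 = (81*145)/6 = (⅙)*11745 = 3915/2 ≈ 1957.5)
v = 29973 (v = -2519 + 32492 = 29973)
1/(S + v) = 1/(3915/2 + 29973) = 1/(63861/2) = 2/63861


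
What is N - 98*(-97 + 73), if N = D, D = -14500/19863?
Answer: 46703276/19863 ≈ 2351.3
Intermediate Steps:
D = -14500/19863 (D = -14500*1/19863 = -14500/19863 ≈ -0.73000)
N = -14500/19863 ≈ -0.73000
N - 98*(-97 + 73) = -14500/19863 - 98*(-97 + 73) = -14500/19863 - 98*(-24) = -14500/19863 - 1*(-2352) = -14500/19863 + 2352 = 46703276/19863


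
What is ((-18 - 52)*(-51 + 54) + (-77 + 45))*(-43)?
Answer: 10406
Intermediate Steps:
((-18 - 52)*(-51 + 54) + (-77 + 45))*(-43) = (-70*3 - 32)*(-43) = (-210 - 32)*(-43) = -242*(-43) = 10406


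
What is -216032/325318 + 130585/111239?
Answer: 9225233691/18094024501 ≈ 0.50985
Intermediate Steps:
-216032/325318 + 130585/111239 = -216032*1/325318 + 130585*(1/111239) = -108016/162659 + 130585/111239 = 9225233691/18094024501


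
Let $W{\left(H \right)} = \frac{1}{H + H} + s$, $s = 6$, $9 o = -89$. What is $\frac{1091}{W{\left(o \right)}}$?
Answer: $\frac{194198}{1059} \approx 183.38$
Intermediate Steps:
$o = - \frac{89}{9}$ ($o = \frac{1}{9} \left(-89\right) = - \frac{89}{9} \approx -9.8889$)
$W{\left(H \right)} = 6 + \frac{1}{2 H}$ ($W{\left(H \right)} = \frac{1}{H + H} + 6 = \frac{1}{2 H} + 6 = 6 + \frac{1}{2 H}$)
$\frac{1091}{W{\left(o \right)}} = \frac{1091}{6 + \frac{1}{2 \left(- \frac{89}{9}\right)}} = \frac{1091}{6 + \frac{1}{2} \left(- \frac{9}{89}\right)} = \frac{1091}{6 - \frac{9}{178}} = \frac{1091}{\frac{1059}{178}} = 1091 \cdot \frac{178}{1059} = \frac{194198}{1059}$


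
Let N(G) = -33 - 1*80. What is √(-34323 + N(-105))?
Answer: 2*I*√8609 ≈ 185.57*I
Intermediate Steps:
N(G) = -113 (N(G) = -33 - 80 = -113)
√(-34323 + N(-105)) = √(-34323 - 113) = √(-34436) = 2*I*√8609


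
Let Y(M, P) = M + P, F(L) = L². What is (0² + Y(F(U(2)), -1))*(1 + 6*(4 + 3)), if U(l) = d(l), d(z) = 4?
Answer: 645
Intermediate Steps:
U(l) = 4
(0² + Y(F(U(2)), -1))*(1 + 6*(4 + 3)) = (0² + (4² - 1))*(1 + 6*(4 + 3)) = (0 + (16 - 1))*(1 + 6*7) = (0 + 15)*(1 + 42) = 15*43 = 645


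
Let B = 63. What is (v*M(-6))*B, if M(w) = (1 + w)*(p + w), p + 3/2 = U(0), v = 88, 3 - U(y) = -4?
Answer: 13860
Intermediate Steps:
U(y) = 7 (U(y) = 3 - 1*(-4) = 3 + 4 = 7)
p = 11/2 (p = -3/2 + 7 = 11/2 ≈ 5.5000)
M(w) = (1 + w)*(11/2 + w)
(v*M(-6))*B = (88*(11/2 + (-6)² + (13/2)*(-6)))*63 = (88*(11/2 + 36 - 39))*63 = (88*(5/2))*63 = 220*63 = 13860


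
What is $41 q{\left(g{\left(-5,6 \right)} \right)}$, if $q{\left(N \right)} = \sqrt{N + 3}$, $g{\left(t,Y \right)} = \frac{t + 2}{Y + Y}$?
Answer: $\frac{41 \sqrt{11}}{2} \approx 67.991$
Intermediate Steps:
$g{\left(t,Y \right)} = \frac{2 + t}{2 Y}$
$q{\left(N \right)} = \sqrt{3 + N}$
$41 q{\left(g{\left(-5,6 \right)} \right)} = 41 \sqrt{3 + \frac{2 - 5}{2 \cdot 6}} = 41 \sqrt{3 + \frac{1}{2} \cdot \frac{1}{6} \left(-3\right)} = 41 \sqrt{3 - \frac{1}{4}} = 41 \sqrt{\frac{11}{4}} = 41 \frac{\sqrt{11}}{2} = \frac{41 \sqrt{11}}{2}$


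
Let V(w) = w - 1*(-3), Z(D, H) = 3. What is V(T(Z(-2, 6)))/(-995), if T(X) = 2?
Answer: -1/199 ≈ -0.0050251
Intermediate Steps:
V(w) = 3 + w (V(w) = w + 3 = 3 + w)
V(T(Z(-2, 6)))/(-995) = (3 + 2)/(-995) = 5*(-1/995) = -1/199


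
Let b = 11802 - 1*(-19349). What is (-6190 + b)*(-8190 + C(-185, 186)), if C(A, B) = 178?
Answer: -199987532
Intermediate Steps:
b = 31151 (b = 11802 + 19349 = 31151)
(-6190 + b)*(-8190 + C(-185, 186)) = (-6190 + 31151)*(-8190 + 178) = 24961*(-8012) = -199987532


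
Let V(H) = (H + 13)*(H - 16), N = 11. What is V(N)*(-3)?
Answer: 360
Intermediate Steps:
V(H) = (-16 + H)*(13 + H) (V(H) = (13 + H)*(-16 + H) = (-16 + H)*(13 + H))
V(N)*(-3) = (-208 + 11² - 3*11)*(-3) = (-208 + 121 - 33)*(-3) = -120*(-3) = 360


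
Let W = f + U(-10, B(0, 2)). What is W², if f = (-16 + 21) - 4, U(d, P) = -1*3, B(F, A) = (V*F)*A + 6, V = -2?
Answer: 4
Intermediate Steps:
B(F, A) = 6 - 2*A*F (B(F, A) = (-2*F)*A + 6 = -2*A*F + 6 = 6 - 2*A*F)
U(d, P) = -3
f = 1 (f = 5 - 4 = 1)
W = -2 (W = 1 - 3 = -2)
W² = (-2)² = 4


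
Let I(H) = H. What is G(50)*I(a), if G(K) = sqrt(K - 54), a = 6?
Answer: 12*I ≈ 12.0*I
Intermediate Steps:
G(K) = sqrt(-54 + K)
G(50)*I(a) = sqrt(-54 + 50)*6 = sqrt(-4)*6 = (2*I)*6 = 12*I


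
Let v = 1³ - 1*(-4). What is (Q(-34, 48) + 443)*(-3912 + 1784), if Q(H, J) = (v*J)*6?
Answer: -4007024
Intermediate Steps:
v = 5 (v = 1 + 4 = 5)
Q(H, J) = 30*J (Q(H, J) = (5*J)*6 = 30*J)
(Q(-34, 48) + 443)*(-3912 + 1784) = (30*48 + 443)*(-3912 + 1784) = (1440 + 443)*(-2128) = 1883*(-2128) = -4007024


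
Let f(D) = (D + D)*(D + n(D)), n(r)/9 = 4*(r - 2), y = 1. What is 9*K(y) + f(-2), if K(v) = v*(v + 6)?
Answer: 647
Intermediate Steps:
n(r) = -72 + 36*r (n(r) = 9*(4*(r - 2)) = 9*(4*(-2 + r)) = 9*(-8 + 4*r) = -72 + 36*r)
K(v) = v*(6 + v)
f(D) = 2*D*(-72 + 37*D) (f(D) = (D + D)*(D + (-72 + 36*D)) = (2*D)*(-72 + 37*D) = 2*D*(-72 + 37*D))
9*K(y) + f(-2) = 9*(1*(6 + 1)) + 2*(-2)*(-72 + 37*(-2)) = 9*(1*7) + 2*(-2)*(-72 - 74) = 9*7 + 2*(-2)*(-146) = 63 + 584 = 647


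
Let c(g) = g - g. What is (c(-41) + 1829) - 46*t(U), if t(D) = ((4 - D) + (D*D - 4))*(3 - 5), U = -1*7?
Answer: 6981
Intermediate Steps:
c(g) = 0
U = -7
t(D) = -2*D² + 2*D (t(D) = ((4 - D) + (D² - 4))*(-2) = ((4 - D) + (-4 + D²))*(-2) = (D² - D)*(-2) = -2*D² + 2*D)
(c(-41) + 1829) - 46*t(U) = (0 + 1829) - 92*(-7)*(1 - 1*(-7)) = 1829 - 92*(-7)*(1 + 7) = 1829 - 92*(-7)*8 = 1829 - 46*(-112) = 1829 + 5152 = 6981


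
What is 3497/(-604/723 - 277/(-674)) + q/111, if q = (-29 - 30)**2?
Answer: -188434597609/22957575 ≈ -8208.0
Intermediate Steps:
q = 3481 (q = (-59)**2 = 3481)
3497/(-604/723 - 277/(-674)) + q/111 = 3497/(-604/723 - 277/(-674)) + 3481/111 = 3497/(-604*1/723 - 277*(-1/674)) + 3481*(1/111) = 3497/(-604/723 + 277/674) + 3481/111 = 3497/(-206825/487302) + 3481/111 = 3497*(-487302/206825) + 3481/111 = -1704095094/206825 + 3481/111 = -188434597609/22957575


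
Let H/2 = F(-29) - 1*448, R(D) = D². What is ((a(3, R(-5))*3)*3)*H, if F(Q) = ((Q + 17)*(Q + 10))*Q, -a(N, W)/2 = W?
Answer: 6354000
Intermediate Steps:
a(N, W) = -2*W
F(Q) = Q*(10 + Q)*(17 + Q) (F(Q) = ((17 + Q)*(10 + Q))*Q = ((10 + Q)*(17 + Q))*Q = Q*(10 + Q)*(17 + Q))
H = -14120 (H = 2*(-29*(170 + (-29)² + 27*(-29)) - 1*448) = 2*(-29*(170 + 841 - 783) - 448) = 2*(-29*228 - 448) = 2*(-6612 - 448) = 2*(-7060) = -14120)
((a(3, R(-5))*3)*3)*H = ((-2*(-5)²*3)*3)*(-14120) = ((-2*25*3)*3)*(-14120) = (-50*3*3)*(-14120) = -150*3*(-14120) = -450*(-14120) = 6354000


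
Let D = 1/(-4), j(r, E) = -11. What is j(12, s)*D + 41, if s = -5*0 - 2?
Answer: 175/4 ≈ 43.750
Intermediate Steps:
s = -2 (s = 0 - 2 = -2)
D = -¼ ≈ -0.25000
j(12, s)*D + 41 = -11*(-¼) + 41 = 11/4 + 41 = 175/4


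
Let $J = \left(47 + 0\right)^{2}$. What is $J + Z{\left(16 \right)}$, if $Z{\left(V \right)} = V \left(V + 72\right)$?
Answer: $3617$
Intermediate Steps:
$Z{\left(V \right)} = V \left(72 + V\right)$
$J = 2209$ ($J = 47^{2} = 2209$)
$J + Z{\left(16 \right)} = 2209 + 16 \left(72 + 16\right) = 2209 + 16 \cdot 88 = 2209 + 1408 = 3617$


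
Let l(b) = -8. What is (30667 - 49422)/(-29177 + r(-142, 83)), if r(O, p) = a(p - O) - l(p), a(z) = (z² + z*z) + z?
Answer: -18755/72306 ≈ -0.25938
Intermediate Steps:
a(z) = z + 2*z² (a(z) = (z² + z²) + z = 2*z² + z = z + 2*z²)
r(O, p) = 8 + (p - O)*(1 - 2*O + 2*p) (r(O, p) = (p - O)*(1 + 2*(p - O)) - 1*(-8) = (p - O)*(1 + (-2*O + 2*p)) + 8 = (p - O)*(1 - 2*O + 2*p) + 8 = 8 + (p - O)*(1 - 2*O + 2*p))
(30667 - 49422)/(-29177 + r(-142, 83)) = (30667 - 49422)/(-29177 + (8 + (-142 - 1*83)*(-1 - 2*83 + 2*(-142)))) = -18755/(-29177 + (8 + (-142 - 83)*(-1 - 166 - 284))) = -18755/(-29177 + (8 - 225*(-451))) = -18755/(-29177 + (8 + 101475)) = -18755/(-29177 + 101483) = -18755/72306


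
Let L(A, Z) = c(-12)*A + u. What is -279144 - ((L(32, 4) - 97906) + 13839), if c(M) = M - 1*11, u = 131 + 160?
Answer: -194632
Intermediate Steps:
u = 291
c(M) = -11 + M (c(M) = M - 11 = -11 + M)
L(A, Z) = 291 - 23*A (L(A, Z) = (-11 - 12)*A + 291 = -23*A + 291 = 291 - 23*A)
-279144 - ((L(32, 4) - 97906) + 13839) = -279144 - (((291 - 23*32) - 97906) + 13839) = -279144 - (((291 - 736) - 97906) + 13839) = -279144 - ((-445 - 97906) + 13839) = -279144 - (-98351 + 13839) = -279144 - 1*(-84512) = -279144 + 84512 = -194632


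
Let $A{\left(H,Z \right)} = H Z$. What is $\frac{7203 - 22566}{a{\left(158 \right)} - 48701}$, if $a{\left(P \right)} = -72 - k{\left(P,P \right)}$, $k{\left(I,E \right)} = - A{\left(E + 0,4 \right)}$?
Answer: $\frac{569}{1783} \approx 0.31913$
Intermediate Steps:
$k{\left(I,E \right)} = - 4 E$ ($k{\left(I,E \right)} = - \left(E + 0\right) 4 = - E 4 = - 4 E$)
$a{\left(P \right)} = -72 + 4 P$ ($a{\left(P \right)} = -72 - - 4 P = -72 + 4 P$)
$\frac{7203 - 22566}{a{\left(158 \right)} - 48701} = \frac{7203 - 22566}{\left(-72 + 4 \cdot 158\right) - 48701} = - \frac{15363}{\left(-72 + 632\right) - 48701} = - \frac{15363}{560 - 48701} = - \frac{15363}{-48141} = \left(-15363\right) \left(- \frac{1}{48141}\right) = \frac{569}{1783}$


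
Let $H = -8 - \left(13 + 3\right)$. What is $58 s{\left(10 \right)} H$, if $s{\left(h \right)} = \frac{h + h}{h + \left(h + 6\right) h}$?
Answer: $- \frac{2784}{17} \approx -163.76$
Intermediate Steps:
$s{\left(h \right)} = \frac{2 h}{h + h \left(6 + h\right)}$ ($s{\left(h \right)} = \frac{2 h}{h + \left(6 + h\right) h} = \frac{2 h}{h + h \left(6 + h\right)}$)
$H = -24$ ($H = -8 - 16 = -24$)
$58 s{\left(10 \right)} H = 58 \frac{2}{7 + 10} \left(-24\right) = 58 \cdot \frac{2}{17} \left(-24\right) = \frac{116}{17} \left(-24\right) = - \frac{2784}{17}$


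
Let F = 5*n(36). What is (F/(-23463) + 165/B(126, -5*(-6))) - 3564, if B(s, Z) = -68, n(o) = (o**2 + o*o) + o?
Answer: -632341099/177276 ≈ -3567.0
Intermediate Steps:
n(o) = o + 2*o**2 (n(o) = (o**2 + o**2) + o = 2*o**2 + o = o + 2*o**2)
F = 13140 (F = 5*(36*(1 + 2*36)) = 5*(36*(1 + 72)) = 5*(36*73) = 5*2628 = 13140)
(F/(-23463) + 165/B(126, -5*(-6))) - 3564 = (13140/(-23463) + 165/(-68)) - 3564 = (13140*(-1/23463) + 165*(-1/68)) - 3564 = (-1460/2607 - 165/68) - 3564 = -529435/177276 - 3564 = -632341099/177276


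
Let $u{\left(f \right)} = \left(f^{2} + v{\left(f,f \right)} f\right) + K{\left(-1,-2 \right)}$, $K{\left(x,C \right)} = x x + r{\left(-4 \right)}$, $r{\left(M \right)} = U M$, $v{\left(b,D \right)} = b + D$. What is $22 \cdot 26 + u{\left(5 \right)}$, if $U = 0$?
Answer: $648$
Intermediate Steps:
$v{\left(b,D \right)} = D + b$
$r{\left(M \right)} = 0$ ($r{\left(M \right)} = 0 M = 0$)
$K{\left(x,C \right)} = x^{2}$ ($K{\left(x,C \right)} = x x + 0 = x^{2} + 0 = x^{2}$)
$u{\left(f \right)} = 1 + 3 f^{2}$ ($u{\left(f \right)} = \left(f^{2} + \left(f + f\right) f\right) + \left(-1\right)^{2} = \left(f^{2} + 2 f f\right) + 1 = \left(f^{2} + 2 f^{2}\right) + 1 = 3 f^{2} + 1 = 1 + 3 f^{2}$)
$22 \cdot 26 + u{\left(5 \right)} = 22 \cdot 26 + \left(1 + 3 \cdot 5^{2}\right) = 572 + \left(1 + 3 \cdot 25\right) = 572 + \left(1 + 75\right) = 572 + 76 = 648$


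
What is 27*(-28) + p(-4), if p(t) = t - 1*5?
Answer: -765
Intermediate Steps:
p(t) = -5 + t (p(t) = t - 5 = -5 + t)
27*(-28) + p(-4) = 27*(-28) + (-5 - 4) = -756 - 9 = -765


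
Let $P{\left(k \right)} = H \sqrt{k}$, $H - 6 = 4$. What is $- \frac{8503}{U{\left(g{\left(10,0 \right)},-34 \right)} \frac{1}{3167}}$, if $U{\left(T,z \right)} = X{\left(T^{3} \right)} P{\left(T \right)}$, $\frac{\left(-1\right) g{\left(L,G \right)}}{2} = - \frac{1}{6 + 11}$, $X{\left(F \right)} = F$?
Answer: $- \frac{132302181913 \sqrt{34}}{160} \approx -4.8215 \cdot 10^{9}$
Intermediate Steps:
$H = 10$ ($H = 6 + 4 = 10$)
$P{\left(k \right)} = 10 \sqrt{k}$
$g{\left(L,G \right)} = \frac{2}{17}$ ($g{\left(L,G \right)} = - 2 \left(- \frac{1}{6 + 11}\right) = - 2 \left(- \frac{1}{17}\right) = - 2 \left(\left(-1\right) \frac{1}{17}\right) = \left(-2\right) \left(- \frac{1}{17}\right) = \frac{2}{17}$)
$U{\left(T,z \right)} = 10 T^{\frac{7}{2}}$ ($U{\left(T,z \right)} = T^{3} \cdot 10 \sqrt{T} = 10 T^{\frac{7}{2}}$)
$- \frac{8503}{U{\left(g{\left(10,0 \right)},-34 \right)} \frac{1}{3167}} = - \frac{8503}{10 \left(\frac{2}{17}\right)^{\frac{7}{2}} \cdot \frac{1}{3167}} = - \frac{8503}{10 \frac{8 \sqrt{34}}{83521} \cdot \frac{1}{3167}} = - \frac{8503}{\frac{80 \sqrt{34}}{83521} \cdot \frac{1}{3167}} = - \frac{8503}{\frac{80}{264511007} \sqrt{34}} = - 8503 \frac{15559471 \sqrt{34}}{160} = - \frac{132302181913 \sqrt{34}}{160}$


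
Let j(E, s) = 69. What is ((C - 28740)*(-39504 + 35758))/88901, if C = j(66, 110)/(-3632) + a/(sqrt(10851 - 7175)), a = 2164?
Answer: 195510761877/161444216 - 4053172*sqrt(919)/81700019 ≈ 1209.5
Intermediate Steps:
C = -69/3632 + 1082*sqrt(919)/919 (C = 69/(-3632) + 2164/(sqrt(10851 - 7175)) = 69*(-1/3632) + 2164/(sqrt(3676)) = -69/3632 + 2164/((2*sqrt(919))) = -69/3632 + 2164*(sqrt(919)/1838) = -69/3632 + 1082*sqrt(919)/919 ≈ 35.673)
((C - 28740)*(-39504 + 35758))/88901 = (((-69/3632 + 1082*sqrt(919)/919) - 28740)*(-39504 + 35758))/88901 = ((-104383749/3632 + 1082*sqrt(919)/919)*(-3746))*(1/88901) = (195510761877/1816 - 4053172*sqrt(919)/919)*(1/88901) = 195510761877/161444216 - 4053172*sqrt(919)/81700019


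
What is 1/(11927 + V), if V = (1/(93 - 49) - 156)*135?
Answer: -44/401717 ≈ -0.00010953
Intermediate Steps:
V = -926505/44 (V = (1/44 - 156)*135 = -6863/44*135 = -926505/44 ≈ -21057.)
1/(11927 + V) = 1/(11927 - 926505/44) = 1/(-401717/44) = -44/401717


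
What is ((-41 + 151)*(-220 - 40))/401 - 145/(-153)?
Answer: -4317655/61353 ≈ -70.374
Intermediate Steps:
((-41 + 151)*(-220 - 40))/401 - 145/(-153) = (110*(-260))*(1/401) - 145*(-1/153) = -28600*1/401 + 145/153 = -28600/401 + 145/153 = -4317655/61353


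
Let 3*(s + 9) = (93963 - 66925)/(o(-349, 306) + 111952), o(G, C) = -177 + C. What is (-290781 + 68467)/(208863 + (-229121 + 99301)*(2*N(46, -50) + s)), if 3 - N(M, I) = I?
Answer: 74751526302/4167434778671 ≈ 0.017937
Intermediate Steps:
N(M, I) = 3 - I
s = -2999149/336243 (s = -9 + ((93963 - 66925)/((-177 + 306) + 111952))/3 = -9 + (27038/(129 + 111952))/3 = -9 + (27038/112081)/3 = -9 + (27038*(1/112081))/3 = -9 + (⅓)*(27038/112081) = -9 + 27038/336243 = -2999149/336243 ≈ -8.9196)
(-290781 + 68467)/(208863 + (-229121 + 99301)*(2*N(46, -50) + s)) = (-290781 + 68467)/(208863 + (-229121 + 99301)*(2*(3 - 1*(-50)) - 2999149/336243)) = -222314/(208863 - 129820*(2*(3 + 50) - 2999149/336243)) = -222314/(208863 - 129820*(2*53 - 2999149/336243)) = -222314/(208863 - 129820*(106 - 2999149/336243)) = -222314/(208863 - 129820*32642609/336243) = -222314/(208863 - 4237663500380/336243) = -222314/(-4167434778671/336243) = -222314*(-336243/4167434778671) = 74751526302/4167434778671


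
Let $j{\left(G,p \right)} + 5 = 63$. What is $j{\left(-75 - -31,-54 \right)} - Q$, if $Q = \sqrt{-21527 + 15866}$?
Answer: $58 - 3 i \sqrt{629} \approx 58.0 - 75.24 i$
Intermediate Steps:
$j{\left(G,p \right)} = 58$ ($j{\left(G,p \right)} = -5 + 63 = 58$)
$Q = 3 i \sqrt{629}$ ($Q = \sqrt{-5661} = 3 i \sqrt{629} \approx 75.24 i$)
$j{\left(-75 - -31,-54 \right)} - Q = 58 - 3 i \sqrt{629}$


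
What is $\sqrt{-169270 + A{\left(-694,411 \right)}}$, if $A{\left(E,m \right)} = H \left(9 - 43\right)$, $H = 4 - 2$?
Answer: $13 i \sqrt{1002} \approx 411.51 i$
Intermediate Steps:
$H = 2$
$A{\left(E,m \right)} = -68$ ($A{\left(E,m \right)} = 2 \left(9 - 43\right) = 2 \left(-34\right) = -68$)
$\sqrt{-169270 + A{\left(-694,411 \right)}} = \sqrt{-169270 - 68} = \sqrt{-169338} = 13 i \sqrt{1002}$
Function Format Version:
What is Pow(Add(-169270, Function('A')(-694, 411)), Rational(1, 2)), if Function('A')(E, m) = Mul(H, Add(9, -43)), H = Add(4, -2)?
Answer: Mul(13, I, Pow(1002, Rational(1, 2))) ≈ Mul(411.51, I)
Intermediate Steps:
H = 2
Function('A')(E, m) = -68 (Function('A')(E, m) = Mul(2, Add(9, -43)) = Mul(2, -34) = -68)
Pow(Add(-169270, Function('A')(-694, 411)), Rational(1, 2)) = Pow(Add(-169270, -68), Rational(1, 2)) = Pow(-169338, Rational(1, 2)) = Mul(13, I, Pow(1002, Rational(1, 2)))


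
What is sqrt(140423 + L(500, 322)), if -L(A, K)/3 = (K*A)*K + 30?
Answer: I*sqrt(155385667) ≈ 12465.0*I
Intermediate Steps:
L(A, K) = -90 - 3*A*K**2 (L(A, K) = -3*((K*A)*K + 30) = -3*((A*K)*K + 30) = -3*(A*K**2 + 30) = -3*(30 + A*K**2) = -90 - 3*A*K**2)
sqrt(140423 + L(500, 322)) = sqrt(140423 + (-90 - 3*500*322**2)) = sqrt(140423 + (-90 - 3*500*103684)) = sqrt(140423 + (-90 - 155526000)) = sqrt(140423 - 155526090) = sqrt(-155385667) = I*sqrt(155385667)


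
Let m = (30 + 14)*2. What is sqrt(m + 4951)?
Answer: sqrt(5039) ≈ 70.986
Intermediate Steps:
m = 88 (m = 44*2 = 88)
sqrt(m + 4951) = sqrt(88 + 4951) = sqrt(5039)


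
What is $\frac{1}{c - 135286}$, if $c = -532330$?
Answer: $- \frac{1}{667616} \approx -1.4979 \cdot 10^{-6}$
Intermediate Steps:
$\frac{1}{c - 135286} = \frac{1}{-532330 - 135286} = \frac{1}{-667616} = - \frac{1}{667616}$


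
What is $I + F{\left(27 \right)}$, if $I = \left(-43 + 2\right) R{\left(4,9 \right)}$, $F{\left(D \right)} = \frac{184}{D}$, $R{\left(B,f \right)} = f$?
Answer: $- \frac{9779}{27} \approx -362.19$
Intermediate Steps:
$I = -369$ ($I = \left(-43 + 2\right) 9 = \left(-41\right) 9 = -369$)
$I + F{\left(27 \right)} = -369 + \frac{184}{27} = - \frac{9779}{27}$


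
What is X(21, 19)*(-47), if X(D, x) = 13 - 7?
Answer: -282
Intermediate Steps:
X(D, x) = 6
X(21, 19)*(-47) = 6*(-47) = -282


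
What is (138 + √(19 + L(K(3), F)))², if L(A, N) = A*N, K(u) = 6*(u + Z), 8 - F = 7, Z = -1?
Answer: (138 + √31)² ≈ 20612.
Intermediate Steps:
F = 1 (F = 8 - 1*7 = 8 - 7 = 1)
K(u) = -6 + 6*u (K(u) = 6*(u - 1) = 6*(-1 + u) = -6 + 6*u)
(138 + √(19 + L(K(3), F)))² = (138 + √(19 + (-6 + 6*3)*1))² = (138 + √(19 + (-6 + 18)*1))² = (138 + √(19 + 12*1))² = (138 + √(19 + 12))² = (138 + √31)²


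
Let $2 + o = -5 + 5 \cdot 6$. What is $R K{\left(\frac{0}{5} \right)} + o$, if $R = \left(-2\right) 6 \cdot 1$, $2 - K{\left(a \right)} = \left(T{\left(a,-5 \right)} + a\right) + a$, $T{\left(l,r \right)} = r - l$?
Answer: $-61$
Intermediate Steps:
$K{\left(a \right)} = 7 - a$ ($K{\left(a \right)} = 2 - \left(\left(\left(-5 - a\right) + a\right) + a\right) = 2 - \left(-5 + a\right) = 7 - a$)
$R = -12$ ($R = \left(-12\right) 1 = -12$)
$o = 23$ ($o = -2 + \left(-5 + 5 \cdot 6\right) = -2 + \left(-5 + 30\right) = -2 + 25 = 23$)
$R K{\left(\frac{0}{5} \right)} + o = - 12 \left(7 - \frac{0}{5}\right) + 23 = - 12 \left(7 - 0 \cdot \frac{1}{5}\right) + 23 = - 12 \left(7 - 0\right) + 23 = - 12 \left(7 + 0\right) + 23 = \left(-12\right) 7 + 23 = -84 + 23 = -61$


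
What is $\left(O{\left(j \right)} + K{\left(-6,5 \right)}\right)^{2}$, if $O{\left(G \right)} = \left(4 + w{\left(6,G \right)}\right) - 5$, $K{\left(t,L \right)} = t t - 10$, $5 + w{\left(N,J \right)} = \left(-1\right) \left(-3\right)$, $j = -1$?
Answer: $529$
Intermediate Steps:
$w{\left(N,J \right)} = -2$ ($w{\left(N,J \right)} = -5 - -3 = -5 + 3 = -2$)
$K{\left(t,L \right)} = -10 + t^{2}$ ($K{\left(t,L \right)} = t^{2} - 10 = -10 + t^{2}$)
$O{\left(G \right)} = -3$ ($O{\left(G \right)} = \left(4 - 2\right) - 5 = 2 - 5 = -3$)
$\left(O{\left(j \right)} + K{\left(-6,5 \right)}\right)^{2} = \left(-3 - \left(10 - \left(-6\right)^{2}\right)\right)^{2} = \left(-3 + \left(-10 + 36\right)\right)^{2} = \left(-3 + 26\right)^{2} = 23^{2} = 529$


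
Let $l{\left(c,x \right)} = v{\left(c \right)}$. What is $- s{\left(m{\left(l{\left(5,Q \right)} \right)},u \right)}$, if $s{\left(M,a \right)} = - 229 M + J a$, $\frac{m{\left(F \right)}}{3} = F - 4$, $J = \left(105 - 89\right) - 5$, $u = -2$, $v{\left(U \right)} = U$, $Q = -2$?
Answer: $709$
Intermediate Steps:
$l{\left(c,x \right)} = c$
$J = 11$ ($J = 16 - 5 = 11$)
$m{\left(F \right)} = -12 + 3 F$ ($m{\left(F \right)} = 3 \left(F - 4\right) = 3 \left(-4 + F\right) = -12 + 3 F$)
$s{\left(M,a \right)} = - 229 M + 11 a$
$- s{\left(m{\left(l{\left(5,Q \right)} \right)},u \right)} = - (- 229 \left(-12 + 3 \cdot 5\right) + 11 \left(-2\right)) = - (- 229 \left(-12 + 15\right) - 22) = - (\left(-229\right) 3 - 22) = - (-687 - 22) = \left(-1\right) \left(-709\right) = 709$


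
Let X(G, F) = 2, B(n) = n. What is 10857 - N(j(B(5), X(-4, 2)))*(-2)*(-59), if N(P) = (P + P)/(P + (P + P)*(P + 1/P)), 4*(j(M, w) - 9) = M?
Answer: 19295251/1779 ≈ 10846.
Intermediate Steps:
j(M, w) = 9 + M/4
N(P) = 2*P/(P + 2*P*(P + 1/P)) (N(P) = (2*P)/(P + (2*P)*(P + 1/P)) = (2*P)/(P + 2*P*(P + 1/P)) = 2*P/(P + 2*P*(P + 1/P)))
10857 - N(j(B(5), X(-4, 2)))*(-2)*(-59) = 10857 - (2*(9 + (¼)*5)/(2 + (9 + (¼)*5) + 2*(9 + (¼)*5)²))*(-2)*(-59) = 10857 - (2*(9 + 5/4)/(2 + (9 + 5/4) + 2*(9 + 5/4)²))*(-2)*(-59) = 10857 - (2*(41/4)/(2 + 41/4 + 2*(41/4)²))*(-2)*(-59) = 10857 - (2*(41/4)/(2 + 41/4 + 2*(1681/16)))*(-2)*(-59) = 10857 - (2*(41/4)/(2 + 41/4 + 1681/8))*(-2)*(-59) = 10857 - (2*(41/4)/(1779/8))*(-2)*(-59) = 10857 - (2*(41/4)*(8/1779))*(-2)*(-59) = 10857 - (164/1779)*(-2)*(-59) = 10857 - (-328)*(-59)/1779 = 10857 - 1*19352/1779 = 10857 - 19352/1779 = 19295251/1779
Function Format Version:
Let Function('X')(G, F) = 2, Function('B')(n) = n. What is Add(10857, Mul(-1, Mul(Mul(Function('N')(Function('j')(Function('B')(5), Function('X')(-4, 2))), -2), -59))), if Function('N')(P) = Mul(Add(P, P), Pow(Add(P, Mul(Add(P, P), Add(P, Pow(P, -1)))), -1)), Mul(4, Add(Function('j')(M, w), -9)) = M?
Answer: Rational(19295251, 1779) ≈ 10846.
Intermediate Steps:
Function('j')(M, w) = Add(9, Mul(Rational(1, 4), M))
Function('N')(P) = Mul(2, P, Pow(Add(P, Mul(2, P, Add(P, Pow(P, -1)))), -1)) (Function('N')(P) = Mul(Mul(2, P), Pow(Add(P, Mul(Mul(2, P), Add(P, Pow(P, -1)))), -1)) = Mul(Mul(2, P), Pow(Add(P, Mul(2, P, Add(P, Pow(P, -1)))), -1)) = Mul(2, P, Pow(Add(P, Mul(2, P, Add(P, Pow(P, -1)))), -1)))
Add(10857, Mul(-1, Mul(Mul(Function('N')(Function('j')(Function('B')(5), Function('X')(-4, 2))), -2), -59))) = Add(10857, Mul(-1, Mul(Mul(Mul(2, Add(9, Mul(Rational(1, 4), 5)), Pow(Add(2, Add(9, Mul(Rational(1, 4), 5)), Mul(2, Pow(Add(9, Mul(Rational(1, 4), 5)), 2))), -1)), -2), -59))) = Add(10857, Mul(-1, Mul(Mul(Mul(2, Add(9, Rational(5, 4)), Pow(Add(2, Add(9, Rational(5, 4)), Mul(2, Pow(Add(9, Rational(5, 4)), 2))), -1)), -2), -59))) = Add(10857, Mul(-1, Mul(Mul(Mul(2, Rational(41, 4), Pow(Add(2, Rational(41, 4), Mul(2, Pow(Rational(41, 4), 2))), -1)), -2), -59))) = Add(10857, Mul(-1, Mul(Mul(Mul(2, Rational(41, 4), Pow(Add(2, Rational(41, 4), Mul(2, Rational(1681, 16))), -1)), -2), -59))) = Add(10857, Mul(-1, Mul(Mul(Mul(2, Rational(41, 4), Pow(Add(2, Rational(41, 4), Rational(1681, 8)), -1)), -2), -59))) = Add(10857, Mul(-1, Mul(Mul(Mul(2, Rational(41, 4), Pow(Rational(1779, 8), -1)), -2), -59))) = Add(10857, Mul(-1, Mul(Mul(Mul(2, Rational(41, 4), Rational(8, 1779)), -2), -59))) = Add(10857, Mul(-1, Mul(Mul(Rational(164, 1779), -2), -59))) = Add(10857, Mul(-1, Mul(Rational(-328, 1779), -59))) = Add(10857, Mul(-1, Rational(19352, 1779))) = Add(10857, Rational(-19352, 1779)) = Rational(19295251, 1779)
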